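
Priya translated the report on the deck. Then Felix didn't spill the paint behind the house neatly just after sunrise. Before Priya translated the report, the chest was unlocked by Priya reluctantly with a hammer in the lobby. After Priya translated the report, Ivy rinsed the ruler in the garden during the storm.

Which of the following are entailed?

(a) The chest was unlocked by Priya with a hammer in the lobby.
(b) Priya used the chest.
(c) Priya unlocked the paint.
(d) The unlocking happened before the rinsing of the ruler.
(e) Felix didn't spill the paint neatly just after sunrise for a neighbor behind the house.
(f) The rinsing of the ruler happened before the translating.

(a), (d), (e)

(a) Entailed — this follows by dropping conjuncts from the unlocking event's description.
(b) Not entailed — the chest is the patient, not an instrument — Priya used a hammer.
(c) Not entailed — Priya unlocked the chest, not the paint; the paint belongs to the spilling event.
(d) Entailed — the narrative places the unlocking before the rinsing.
(e) Entailed — under negation, adding a further restriction is entailed: if no such spilling event occurred, none occurred for a neighbor either.
(f) Not entailed — the narrative places the translating before the rinsing, not after.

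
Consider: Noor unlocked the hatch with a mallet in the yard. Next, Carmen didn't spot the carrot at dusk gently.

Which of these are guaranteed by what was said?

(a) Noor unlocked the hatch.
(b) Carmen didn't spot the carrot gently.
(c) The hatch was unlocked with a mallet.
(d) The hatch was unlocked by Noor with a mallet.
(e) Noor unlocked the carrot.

(a), (c), (d)

(a) Entailed — this follows by dropping conjuncts from the unlocking event's description.
(b) Not entailed — dropping 'at dusk' under negation is not valid — the original leaves open that Carmen spotted the carrot some other way.
(c) Entailed — this follows by dropping conjuncts from the unlocking event's description.
(d) Entailed — every conjunct here is already in the original unlocking event.
(e) Not entailed — Noor unlocked the hatch, not the carrot; the carrot belongs to the spotting event.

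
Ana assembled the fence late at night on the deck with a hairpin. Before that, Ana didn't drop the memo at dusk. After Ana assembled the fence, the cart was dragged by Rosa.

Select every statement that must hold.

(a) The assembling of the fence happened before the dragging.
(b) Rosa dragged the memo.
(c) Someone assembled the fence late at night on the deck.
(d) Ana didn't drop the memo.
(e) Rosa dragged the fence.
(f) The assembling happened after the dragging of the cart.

(a), (c)

(a) Entailed — the narrative places the assembling before the dragging.
(b) Not entailed — Rosa dragged the cart, not the memo; the memo belongs to the dropping event.
(c) Entailed — this follows by dropping conjuncts from the assembling event's description.
(d) Not entailed — dropping 'at dusk' under negation is not valid — the original leaves open that Ana dropped the memo some other way.
(e) Not entailed — Rosa dragged the cart, not the fence; the fence belongs to the assembling event.
(f) Not entailed — the narrative places the assembling before the dragging, not after.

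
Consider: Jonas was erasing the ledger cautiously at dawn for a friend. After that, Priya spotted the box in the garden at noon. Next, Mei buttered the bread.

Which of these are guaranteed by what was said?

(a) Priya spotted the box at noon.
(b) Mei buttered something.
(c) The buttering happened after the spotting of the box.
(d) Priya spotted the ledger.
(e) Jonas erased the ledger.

(a), (b), (c)

(a) Entailed — dropping 'in the garden' leaves a sub-description the original still satisfies.
(b) Entailed — every conjunct here is already in the original buttering event.
(c) Entailed — the narrative places the spotting before the buttering.
(d) Not entailed — Priya spotted the box, not the ledger; the ledger belongs to the erasing event.
(e) Not entailed — 'was erasing' is progressive on an accomplishment; it does not entail the completed 'erased'.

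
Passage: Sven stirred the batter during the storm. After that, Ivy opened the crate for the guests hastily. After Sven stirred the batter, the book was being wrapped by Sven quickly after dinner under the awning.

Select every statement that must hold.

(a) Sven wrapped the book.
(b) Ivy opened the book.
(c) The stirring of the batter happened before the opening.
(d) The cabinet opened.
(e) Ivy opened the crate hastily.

(c), (e)

(a) Not entailed — 'was wrapping' is progressive on an accomplishment; it does not entail the completed 'wrapped'.
(b) Not entailed — Ivy opened the crate, not the book; the book belongs to the wrapping event.
(c) Entailed — the narrative places the stirring before the opening.
(d) Not entailed — the crate is what opened, not the cabinet.
(e) Entailed — the original entails any weakening of itself; this just drops 'for the guests'.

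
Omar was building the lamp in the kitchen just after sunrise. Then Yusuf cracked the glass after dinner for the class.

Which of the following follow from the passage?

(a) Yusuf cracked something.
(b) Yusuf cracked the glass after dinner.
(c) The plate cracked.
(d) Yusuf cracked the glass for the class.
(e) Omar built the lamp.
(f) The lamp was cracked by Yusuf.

(a) Entailed — every conjunct here is already in the original cracking event.
(b) Entailed — the original entails any weakening of itself; this just drops 'for the class'.
(c) Not entailed — the glass is what cracked, not the plate.
(d) Entailed — the original entails any weakening of itself; this just drops 'after dinner'.
(e) Not entailed — 'was building' is progressive on an accomplishment; it does not entail the completed 'built'.
(f) Not entailed — Yusuf cracked the glass, not the lamp; the lamp belongs to the building event.

(a), (b), (d)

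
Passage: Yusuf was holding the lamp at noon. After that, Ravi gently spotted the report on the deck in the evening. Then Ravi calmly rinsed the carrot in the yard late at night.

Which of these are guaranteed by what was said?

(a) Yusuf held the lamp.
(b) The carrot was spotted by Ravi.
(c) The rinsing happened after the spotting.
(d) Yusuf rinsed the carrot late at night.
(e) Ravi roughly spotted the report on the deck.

(a), (c)

(a) Entailed — 'hold' is an activity; 'was holding' entails that some holding happened, so 'held' holds.
(b) Not entailed — Ravi spotted the report, not the carrot; the carrot belongs to the rinsing event.
(c) Entailed — the narrative places the spotting before the rinsing.
(d) Not entailed — the passage has Ravi rinsing the carrot, not Yusuf.
(e) Not entailed — 'roughly' adds a manner not in (and inconsistent with) the original.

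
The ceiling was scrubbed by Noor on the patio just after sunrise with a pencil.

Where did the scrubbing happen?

'on the patio' marks the location of the scrubbing event.

on the patio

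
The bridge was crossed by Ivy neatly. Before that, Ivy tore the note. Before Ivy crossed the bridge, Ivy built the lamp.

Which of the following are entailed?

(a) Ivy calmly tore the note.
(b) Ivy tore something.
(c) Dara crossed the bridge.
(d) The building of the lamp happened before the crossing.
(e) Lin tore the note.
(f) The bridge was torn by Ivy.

(a) Not entailed — 'calmly' adds information not in the original event.
(b) Entailed — the original entails any weakening of itself; this just generalizes the patient.
(c) Not entailed — the passage has Ivy crossing the bridge, not Dara.
(d) Entailed — the narrative places the building before the crossing.
(e) Not entailed — the passage has Ivy tearing the note, not Lin.
(f) Not entailed — Ivy tore the note, not the bridge; the bridge belongs to the crossing event.

(b), (d)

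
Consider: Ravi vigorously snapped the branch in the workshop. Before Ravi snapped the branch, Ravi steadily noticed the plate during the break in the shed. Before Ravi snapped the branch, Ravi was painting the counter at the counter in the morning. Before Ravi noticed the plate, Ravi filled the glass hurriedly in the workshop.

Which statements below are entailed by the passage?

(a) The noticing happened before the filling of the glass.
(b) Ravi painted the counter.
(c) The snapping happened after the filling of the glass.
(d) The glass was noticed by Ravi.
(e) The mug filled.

(c)

(a) Not entailed — the narrative places the filling before the noticing, not after.
(b) Not entailed — 'was painting' is progressive on an accomplishment; it does not entail the completed 'painted'.
(c) Entailed — the narrative places the filling before the snapping.
(d) Not entailed — Ravi noticed the plate, not the glass; the glass belongs to the filling event.
(e) Not entailed — the glass is what filled, not the mug.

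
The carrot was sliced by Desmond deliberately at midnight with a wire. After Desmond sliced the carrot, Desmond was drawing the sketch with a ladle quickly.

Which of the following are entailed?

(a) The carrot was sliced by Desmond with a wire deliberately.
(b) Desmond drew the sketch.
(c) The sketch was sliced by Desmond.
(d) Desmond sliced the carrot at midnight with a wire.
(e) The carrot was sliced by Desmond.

(a) Entailed — the original entails any weakening of itself; this just drops 'at midnight'.
(b) Not entailed — 'was drawing' is progressive on an accomplishment; it does not entail the completed 'drew'.
(c) Not entailed — Desmond sliced the carrot, not the sketch; the sketch belongs to the drawing event.
(d) Entailed — this follows by dropping conjuncts from the slicing event's description.
(e) Entailed — this follows by dropping conjuncts from the slicing event's description.

(a), (d), (e)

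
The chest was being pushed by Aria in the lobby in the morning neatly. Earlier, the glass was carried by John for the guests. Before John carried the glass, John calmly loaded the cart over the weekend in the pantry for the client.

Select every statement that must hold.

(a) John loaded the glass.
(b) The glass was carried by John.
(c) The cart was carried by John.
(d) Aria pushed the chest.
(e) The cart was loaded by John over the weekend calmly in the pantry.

(b), (d), (e)

(a) Not entailed — John loaded the cart, not the glass; the glass belongs to the carrying event.
(b) Entailed — the original entails any weakening of itself; this just drops 'for the guests'.
(c) Not entailed — John carried the glass, not the cart; the cart belongs to the loading event.
(d) Entailed — 'push' is an activity; 'was pushing' entails that some pushing happened, so 'pushed' holds.
(e) Entailed — every conjunct here is already in the original loading event.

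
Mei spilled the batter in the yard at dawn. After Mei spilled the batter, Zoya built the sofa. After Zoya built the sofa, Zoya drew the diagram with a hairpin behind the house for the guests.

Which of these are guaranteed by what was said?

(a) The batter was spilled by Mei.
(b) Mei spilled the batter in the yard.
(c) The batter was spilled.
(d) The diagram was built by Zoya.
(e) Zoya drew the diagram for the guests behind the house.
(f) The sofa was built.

(a), (b), (c), (e), (f)

(a) Entailed — every conjunct here is already in the original spilling event.
(b) Entailed — this follows by dropping conjuncts from the spilling event's description.
(c) Entailed — dropping 'at dawn', 'in the yard' and generalizing the agent leaves a sub-description the original still satisfies.
(d) Not entailed — Zoya built the sofa, not the diagram; the diagram belongs to the drawing event.
(e) Entailed — this follows by dropping conjuncts from the drawing event's description.
(f) Entailed — the original entails any weakening of itself; this just generalizes the agent.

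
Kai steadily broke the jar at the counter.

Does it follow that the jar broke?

'Kai broke the jar' is the causative; it entails the inchoative 'the jar broke'.

yes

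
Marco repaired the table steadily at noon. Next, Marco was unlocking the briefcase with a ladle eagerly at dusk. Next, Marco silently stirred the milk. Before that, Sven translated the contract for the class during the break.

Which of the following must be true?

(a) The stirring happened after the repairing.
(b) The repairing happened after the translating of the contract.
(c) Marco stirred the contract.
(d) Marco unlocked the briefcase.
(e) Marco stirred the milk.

(a) Entailed — the narrative places the repairing before the stirring.
(b) Not entailed — the narrative doesn't order the translating relative to the repairing.
(c) Not entailed — Marco stirred the milk, not the contract; the contract belongs to the translating event.
(d) Not entailed — 'was unlocking' is progressive on an accomplishment; it does not entail the completed 'unlocked'.
(e) Entailed — dropping 'silently' leaves a sub-description the original still satisfies.

(a), (e)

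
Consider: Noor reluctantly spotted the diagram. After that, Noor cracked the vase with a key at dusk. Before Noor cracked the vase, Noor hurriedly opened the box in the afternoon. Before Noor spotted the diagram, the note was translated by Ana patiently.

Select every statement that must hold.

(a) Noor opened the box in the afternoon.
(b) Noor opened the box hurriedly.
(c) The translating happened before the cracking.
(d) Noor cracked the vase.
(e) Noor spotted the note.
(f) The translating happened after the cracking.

(a), (b), (c), (d)

(a) Entailed — this follows by dropping conjuncts from the opening event's description.
(b) Entailed — dropping 'in the afternoon' leaves a sub-description the original still satisfies.
(c) Entailed — the narrative places the translating before the cracking.
(d) Entailed — dropping 'at dusk', 'with a key' leaves a sub-description the original still satisfies.
(e) Not entailed — Noor spotted the diagram, not the note; the note belongs to the translating event.
(f) Not entailed — the narrative places the translating before the cracking, not after.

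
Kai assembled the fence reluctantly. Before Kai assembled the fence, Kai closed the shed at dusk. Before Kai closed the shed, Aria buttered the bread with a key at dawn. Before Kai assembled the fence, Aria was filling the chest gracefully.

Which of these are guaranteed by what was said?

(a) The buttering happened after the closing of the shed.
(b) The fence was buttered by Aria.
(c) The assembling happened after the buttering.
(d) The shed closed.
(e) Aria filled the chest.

(a) Not entailed — the narrative places the buttering before the closing, not after.
(b) Not entailed — Aria buttered the bread, not the fence; the fence belongs to the assembling event.
(c) Entailed — the narrative places the buttering before the assembling.
(d) Entailed — 'Kai closed the shed' is causative; it entails the inchoative 'the shed closed'.
(e) Not entailed — 'was filling' is progressive on an accomplishment; it does not entail the completed 'filled'.

(c), (d)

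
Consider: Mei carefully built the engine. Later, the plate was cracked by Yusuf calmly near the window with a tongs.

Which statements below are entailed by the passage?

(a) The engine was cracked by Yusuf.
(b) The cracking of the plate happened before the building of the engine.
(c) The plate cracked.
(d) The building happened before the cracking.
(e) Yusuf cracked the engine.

(c), (d)

(a) Not entailed — Yusuf cracked the plate, not the engine; the engine belongs to the building event.
(b) Not entailed — the narrative places the building before the cracking, not after.
(c) Entailed — 'Yusuf cracked the plate' is causative; it entails the inchoative 'the plate cracked'.
(d) Entailed — the narrative places the building before the cracking.
(e) Not entailed — Yusuf cracked the plate, not the engine; the engine belongs to the building event.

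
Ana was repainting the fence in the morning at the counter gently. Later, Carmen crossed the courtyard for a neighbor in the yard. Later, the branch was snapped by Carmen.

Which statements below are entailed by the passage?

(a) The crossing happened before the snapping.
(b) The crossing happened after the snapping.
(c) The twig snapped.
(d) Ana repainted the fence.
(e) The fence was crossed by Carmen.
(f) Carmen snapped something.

(a) Entailed — the narrative places the crossing before the snapping.
(b) Not entailed — the narrative places the crossing before the snapping, not after.
(c) Not entailed — the branch is what snapped, not the twig.
(d) Not entailed — 'was repainting' is progressive on an accomplishment; it does not entail the completed 'repainted'.
(e) Not entailed — Carmen crossed the courtyard, not the fence; the fence belongs to the repainting event.
(f) Entailed — the original entails any weakening of itself; this just generalizes the patient.

(a), (f)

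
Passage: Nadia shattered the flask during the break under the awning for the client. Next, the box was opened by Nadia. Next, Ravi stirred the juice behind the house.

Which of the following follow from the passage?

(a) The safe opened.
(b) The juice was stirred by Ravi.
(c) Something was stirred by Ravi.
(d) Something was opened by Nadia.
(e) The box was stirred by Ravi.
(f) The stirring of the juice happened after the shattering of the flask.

(b), (c), (d), (f)

(a) Not entailed — the box is what opened, not the safe.
(b) Entailed — dropping 'behind the house' leaves a sub-description the original still satisfies.
(c) Entailed — every conjunct here is already in the original stirring event.
(d) Entailed — this follows by dropping conjuncts from the opening event's description.
(e) Not entailed — Ravi stirred the juice, not the box; the box belongs to the opening event.
(f) Entailed — the narrative places the shattering before the stirring.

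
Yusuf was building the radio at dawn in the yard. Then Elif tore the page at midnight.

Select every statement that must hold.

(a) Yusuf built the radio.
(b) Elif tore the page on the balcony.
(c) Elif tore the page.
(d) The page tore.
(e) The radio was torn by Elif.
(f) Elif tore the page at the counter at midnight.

(a) Not entailed — 'was building' is progressive on an accomplishment; it does not entail the completed 'built'.
(b) Not entailed — 'on the balcony' adds information not in the original event.
(c) Entailed — this follows by dropping conjuncts from the tearing event's description.
(d) Entailed — 'Elif tore the page' is causative; it entails the inchoative 'the page tore'.
(e) Not entailed — Elif tore the page, not the radio; the radio belongs to the building event.
(f) Not entailed — 'at the counter' adds information not in the original event.

(c), (d)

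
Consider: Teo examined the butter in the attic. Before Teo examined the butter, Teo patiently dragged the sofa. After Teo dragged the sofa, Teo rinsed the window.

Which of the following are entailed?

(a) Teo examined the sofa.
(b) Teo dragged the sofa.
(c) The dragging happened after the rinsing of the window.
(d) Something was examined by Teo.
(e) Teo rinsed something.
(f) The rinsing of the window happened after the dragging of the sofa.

(a) Not entailed — Teo examined the butter, not the sofa; the sofa belongs to the dragging event.
(b) Entailed — the original entails any weakening of itself; this just drops 'patiently'.
(c) Not entailed — the narrative places the dragging before the rinsing, not after.
(d) Entailed — this follows by dropping conjuncts from the examining event's description.
(e) Entailed — this follows by dropping conjuncts from the rinsing event's description.
(f) Entailed — the narrative places the dragging before the rinsing.

(b), (d), (e), (f)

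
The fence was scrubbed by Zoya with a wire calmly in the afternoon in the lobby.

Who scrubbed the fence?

Zoya

'Zoya' marks the agent of the scrubbing event.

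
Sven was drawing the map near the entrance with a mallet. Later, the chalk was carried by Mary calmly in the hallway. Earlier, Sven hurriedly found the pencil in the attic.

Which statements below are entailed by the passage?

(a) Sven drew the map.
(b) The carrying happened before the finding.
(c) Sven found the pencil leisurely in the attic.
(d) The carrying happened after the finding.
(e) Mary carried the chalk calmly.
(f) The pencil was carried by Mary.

(d), (e)

(a) Not entailed — 'was drawing' is progressive on an accomplishment; it does not entail the completed 'drew'.
(b) Not entailed — the narrative places the finding before the carrying, not after.
(c) Not entailed — 'leisurely' adds a manner not in (and inconsistent with) the original.
(d) Entailed — the narrative places the finding before the carrying.
(e) Entailed — this follows by dropping conjuncts from the carrying event's description.
(f) Not entailed — Mary carried the chalk, not the pencil; the pencil belongs to the finding event.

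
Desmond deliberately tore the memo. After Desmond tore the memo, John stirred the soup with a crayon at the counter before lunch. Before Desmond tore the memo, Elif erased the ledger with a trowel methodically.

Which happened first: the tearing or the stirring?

The connectives place the tearing before the stirring.

the tearing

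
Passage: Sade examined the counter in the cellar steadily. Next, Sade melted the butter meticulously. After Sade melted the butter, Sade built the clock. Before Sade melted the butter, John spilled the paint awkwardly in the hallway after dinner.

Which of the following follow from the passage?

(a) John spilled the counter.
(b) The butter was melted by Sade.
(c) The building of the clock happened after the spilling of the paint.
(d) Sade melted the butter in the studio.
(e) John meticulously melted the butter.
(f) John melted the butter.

(b), (c)

(a) Not entailed — John spilled the paint, not the counter; the counter belongs to the examining event.
(b) Entailed — the original entails any weakening of itself; this just drops 'meticulously'.
(c) Entailed — the narrative places the spilling before the building.
(d) Not entailed — 'in the studio' adds information not in the original event.
(e) Not entailed — the passage has Sade melting the butter, not John.
(f) Not entailed — the passage has Sade melting the butter, not John.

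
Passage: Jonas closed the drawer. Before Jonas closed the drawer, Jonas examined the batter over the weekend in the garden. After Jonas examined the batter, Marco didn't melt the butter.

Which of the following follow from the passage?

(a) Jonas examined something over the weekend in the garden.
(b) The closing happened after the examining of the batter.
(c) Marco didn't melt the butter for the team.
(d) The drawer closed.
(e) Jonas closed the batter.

(a) Entailed — the original entails any weakening of itself; this just generalizes the patient.
(b) Entailed — the narrative places the examining before the closing.
(c) Entailed — under negation, adding a further restriction is entailed: if no such melting event occurred, none occurred for the team either.
(d) Entailed — 'Jonas closed the drawer' is causative; it entails the inchoative 'the drawer closed'.
(e) Not entailed — Jonas closed the drawer, not the batter; the batter belongs to the examining event.

(a), (b), (c), (d)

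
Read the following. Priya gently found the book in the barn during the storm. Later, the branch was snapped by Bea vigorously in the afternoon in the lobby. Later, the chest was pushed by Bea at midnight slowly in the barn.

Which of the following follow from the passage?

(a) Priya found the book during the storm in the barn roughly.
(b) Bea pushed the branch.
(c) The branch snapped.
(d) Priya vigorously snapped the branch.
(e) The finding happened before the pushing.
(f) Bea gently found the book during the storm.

(a) Not entailed — 'roughly' adds a manner not in (and inconsistent with) the original.
(b) Not entailed — Bea pushed the chest, not the branch; the branch belongs to the snapping event.
(c) Entailed — 'Bea snapped the branch' is causative; it entails the inchoative 'the branch snapped'.
(d) Not entailed — the passage has Bea snapping the branch, not Priya.
(e) Entailed — the narrative places the finding before the pushing.
(f) Not entailed — the passage has Priya finding the book, not Bea.

(c), (e)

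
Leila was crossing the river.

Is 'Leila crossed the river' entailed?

'was crossing' is progressive; for an accomplishment like 'cross the river', it doesn't entail completion.

no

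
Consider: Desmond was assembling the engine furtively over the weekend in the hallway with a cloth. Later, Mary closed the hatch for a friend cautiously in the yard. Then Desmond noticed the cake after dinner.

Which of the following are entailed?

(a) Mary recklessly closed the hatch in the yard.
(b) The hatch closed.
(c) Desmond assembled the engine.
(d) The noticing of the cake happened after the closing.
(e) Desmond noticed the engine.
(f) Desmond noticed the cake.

(a) Not entailed — 'recklessly' adds a manner not in (and inconsistent with) the original.
(b) Entailed — 'Mary closed the hatch' is causative; it entails the inchoative 'the hatch closed'.
(c) Not entailed — 'was assembling' is progressive on an accomplishment; it does not entail the completed 'assembled'.
(d) Entailed — the narrative places the closing before the noticing.
(e) Not entailed — Desmond noticed the cake, not the engine; the engine belongs to the assembling event.
(f) Entailed — this follows by dropping conjuncts from the noticing event's description.

(b), (d), (f)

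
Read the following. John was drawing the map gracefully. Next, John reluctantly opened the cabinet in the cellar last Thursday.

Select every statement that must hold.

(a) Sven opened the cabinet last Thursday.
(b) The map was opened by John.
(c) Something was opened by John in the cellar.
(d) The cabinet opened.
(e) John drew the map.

(c), (d)

(a) Not entailed — the passage has John opening the cabinet, not Sven.
(b) Not entailed — John opened the cabinet, not the map; the map belongs to the drawing event.
(c) Entailed — every conjunct here is already in the original opening event.
(d) Entailed — 'John opened the cabinet' is causative; it entails the inchoative 'the cabinet opened'.
(e) Not entailed — 'was drawing' is progressive on an accomplishment; it does not entail the completed 'drew'.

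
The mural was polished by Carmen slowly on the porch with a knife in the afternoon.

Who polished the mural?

Carmen

'Carmen' marks the agent of the polishing event.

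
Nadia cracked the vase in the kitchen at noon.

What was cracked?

'the vase' marks the patient of the cracking event.

the vase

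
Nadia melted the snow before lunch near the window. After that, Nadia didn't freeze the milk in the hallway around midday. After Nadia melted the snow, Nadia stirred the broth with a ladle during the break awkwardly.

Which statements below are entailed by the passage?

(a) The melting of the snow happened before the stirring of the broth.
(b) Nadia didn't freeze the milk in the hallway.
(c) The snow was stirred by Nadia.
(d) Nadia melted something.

(a) Entailed — the narrative places the melting before the stirring.
(b) Not entailed — dropping 'around midday' under negation is not valid — the original leaves open that Nadia froze the milk some other way.
(c) Not entailed — Nadia stirred the broth, not the snow; the snow belongs to the melting event.
(d) Entailed — this follows by dropping conjuncts from the melting event's description.

(a), (d)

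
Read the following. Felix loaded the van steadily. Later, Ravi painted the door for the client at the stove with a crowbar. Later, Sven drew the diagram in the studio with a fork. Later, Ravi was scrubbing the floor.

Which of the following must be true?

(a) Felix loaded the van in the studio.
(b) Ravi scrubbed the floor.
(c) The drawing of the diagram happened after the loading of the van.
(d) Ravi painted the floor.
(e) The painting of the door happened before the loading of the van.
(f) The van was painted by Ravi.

(b), (c)

(a) Not entailed — 'in the studio' adds information not in the original event.
(b) Entailed — 'scrub' is an activity; 'was scrubbing' entails that some scrubbing happened, so 'scrubbed' holds.
(c) Entailed — the narrative places the loading before the drawing.
(d) Not entailed — Ravi painted the door, not the floor; the floor belongs to the scrubbing event.
(e) Not entailed — the narrative places the loading before the painting, not after.
(f) Not entailed — Ravi painted the door, not the van; the van belongs to the loading event.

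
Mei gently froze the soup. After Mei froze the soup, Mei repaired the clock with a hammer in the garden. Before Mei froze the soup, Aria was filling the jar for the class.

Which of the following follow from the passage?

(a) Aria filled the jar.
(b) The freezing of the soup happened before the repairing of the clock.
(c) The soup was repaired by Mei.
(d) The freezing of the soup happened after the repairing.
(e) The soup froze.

(a) Not entailed — 'was filling' is progressive on an accomplishment; it does not entail the completed 'filled'.
(b) Entailed — the narrative places the freezing before the repairing.
(c) Not entailed — Mei repaired the clock, not the soup; the soup belongs to the freezing event.
(d) Not entailed — the narrative places the freezing before the repairing, not after.
(e) Entailed — 'Mei froze the soup' is causative; it entails the inchoative 'the soup froze'.

(b), (e)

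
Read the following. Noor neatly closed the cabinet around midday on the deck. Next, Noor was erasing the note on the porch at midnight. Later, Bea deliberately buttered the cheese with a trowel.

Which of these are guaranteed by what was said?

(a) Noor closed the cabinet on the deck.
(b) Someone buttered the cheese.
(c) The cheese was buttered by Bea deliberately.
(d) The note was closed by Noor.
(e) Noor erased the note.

(a) Entailed — the original entails any weakening of itself; this just drops 'around midday', 'neatly'.
(b) Entailed — dropping 'deliberately', 'with a trowel' and generalizing the agent leaves a sub-description the original still satisfies.
(c) Entailed — the original entails any weakening of itself; this just drops 'with a trowel'.
(d) Not entailed — Noor closed the cabinet, not the note; the note belongs to the erasing event.
(e) Not entailed — 'was erasing' is progressive on an accomplishment; it does not entail the completed 'erased'.

(a), (b), (c)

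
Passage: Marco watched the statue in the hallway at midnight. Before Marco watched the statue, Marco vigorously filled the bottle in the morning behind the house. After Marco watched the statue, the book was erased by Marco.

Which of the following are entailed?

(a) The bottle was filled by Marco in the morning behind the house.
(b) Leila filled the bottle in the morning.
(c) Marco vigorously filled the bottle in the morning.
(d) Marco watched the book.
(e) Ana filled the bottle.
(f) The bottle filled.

(a), (c), (f)

(a) Entailed — every conjunct here is already in the original filling event.
(b) Not entailed — the passage has Marco filling the bottle, not Leila.
(c) Entailed — the original entails any weakening of itself; this just drops 'behind the house'.
(d) Not entailed — Marco watched the statue, not the book; the book belongs to the erasing event.
(e) Not entailed — the passage has Marco filling the bottle, not Ana.
(f) Entailed — 'Marco filled the bottle' is causative; it entails the inchoative 'the bottle filled'.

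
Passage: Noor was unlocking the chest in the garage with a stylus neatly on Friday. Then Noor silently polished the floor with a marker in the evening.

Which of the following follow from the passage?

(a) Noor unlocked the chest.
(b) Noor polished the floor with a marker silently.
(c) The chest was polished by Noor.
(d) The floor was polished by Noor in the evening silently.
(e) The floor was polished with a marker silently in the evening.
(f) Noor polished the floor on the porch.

(a) Not entailed — 'was unlocking' is progressive on an accomplishment; it does not entail the completed 'unlocked'.
(b) Entailed — the original entails any weakening of itself; this just drops 'in the evening'.
(c) Not entailed — Noor polished the floor, not the chest; the chest belongs to the unlocking event.
(d) Entailed — this follows by dropping conjuncts from the polishing event's description.
(e) Entailed — this follows by dropping conjuncts from the polishing event's description.
(f) Not entailed — 'on the porch' adds information not in the original event.

(b), (d), (e)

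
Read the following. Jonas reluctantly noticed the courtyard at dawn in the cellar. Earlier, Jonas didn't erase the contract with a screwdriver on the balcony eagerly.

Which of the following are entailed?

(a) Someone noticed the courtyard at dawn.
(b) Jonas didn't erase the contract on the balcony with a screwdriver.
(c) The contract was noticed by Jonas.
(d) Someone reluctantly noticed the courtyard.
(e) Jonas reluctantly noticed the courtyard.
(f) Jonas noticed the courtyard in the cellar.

(a), (d), (e), (f)

(a) Entailed — every conjunct here is already in the original noticing event.
(b) Not entailed — dropping 'eagerly' under negation is not valid — the original leaves open that Jonas erased the contract some other way.
(c) Not entailed — Jonas noticed the courtyard, not the contract; the contract belongs to the erasing event.
(d) Entailed — this follows by dropping conjuncts from the noticing event's description.
(e) Entailed — the original entails any weakening of itself; this just drops 'in the cellar', 'at dawn'.
(f) Entailed — the original entails any weakening of itself; this just drops 'reluctantly', 'at dawn'.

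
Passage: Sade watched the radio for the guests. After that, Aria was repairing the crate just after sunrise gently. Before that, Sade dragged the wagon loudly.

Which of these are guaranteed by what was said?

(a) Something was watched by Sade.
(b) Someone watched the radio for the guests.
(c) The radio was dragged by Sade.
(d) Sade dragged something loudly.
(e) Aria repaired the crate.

(a), (b), (d)

(a) Entailed — every conjunct here is already in the original watching event.
(b) Entailed — this follows by dropping conjuncts from the watching event's description.
(c) Not entailed — Sade dragged the wagon, not the radio; the radio belongs to the watching event.
(d) Entailed — the original entails any weakening of itself; this just generalizes the patient.
(e) Not entailed — 'was repairing' is progressive on an accomplishment; it does not entail the completed 'repaired'.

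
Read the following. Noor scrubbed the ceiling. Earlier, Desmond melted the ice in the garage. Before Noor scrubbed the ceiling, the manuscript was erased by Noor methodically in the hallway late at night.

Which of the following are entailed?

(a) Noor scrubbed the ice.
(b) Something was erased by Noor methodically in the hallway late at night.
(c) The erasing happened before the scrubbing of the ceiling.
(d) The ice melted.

(b), (c), (d)

(a) Not entailed — Noor scrubbed the ceiling, not the ice; the ice belongs to the melting event.
(b) Entailed — this follows by dropping conjuncts from the erasing event's description.
(c) Entailed — the narrative places the erasing before the scrubbing.
(d) Entailed — 'Desmond melted the ice' is causative; it entails the inchoative 'the ice melted'.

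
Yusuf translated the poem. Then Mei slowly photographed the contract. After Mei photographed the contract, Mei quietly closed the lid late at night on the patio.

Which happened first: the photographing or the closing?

the photographing

The connectives place the photographing before the closing.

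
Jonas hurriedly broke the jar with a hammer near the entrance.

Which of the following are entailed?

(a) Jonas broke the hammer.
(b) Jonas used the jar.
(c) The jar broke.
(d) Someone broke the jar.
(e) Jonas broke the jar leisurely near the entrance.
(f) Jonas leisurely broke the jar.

(a) Not entailed — the hammer is the instrument, not what was broken.
(b) Not entailed — the jar is the patient, not an instrument — Jonas used a hammer.
(c) Entailed — 'Jonas broke the jar' is causative; it entails the inchoative 'the jar broke'.
(d) Entailed — this follows by dropping conjuncts from the breaking event's description.
(e) Not entailed — 'leisurely' adds a manner not in (and inconsistent with) the original.
(f) Not entailed — 'leisurely' adds a manner not in (and inconsistent with) the original.

(c), (d)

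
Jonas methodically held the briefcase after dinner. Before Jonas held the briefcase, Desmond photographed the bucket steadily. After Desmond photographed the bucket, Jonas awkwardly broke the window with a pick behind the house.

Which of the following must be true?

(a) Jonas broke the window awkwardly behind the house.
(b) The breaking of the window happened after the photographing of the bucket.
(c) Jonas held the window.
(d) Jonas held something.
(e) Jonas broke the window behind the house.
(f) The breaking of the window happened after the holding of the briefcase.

(a) Entailed — every conjunct here is already in the original breaking event.
(b) Entailed — the narrative places the photographing before the breaking.
(c) Not entailed — Jonas held the briefcase, not the window; the window belongs to the breaking event.
(d) Entailed — dropping 'after dinner', 'methodically' and generalizing the patient leaves a sub-description the original still satisfies.
(e) Entailed — the original entails any weakening of itself; this just drops 'awkwardly', 'with a pick'.
(f) Not entailed — the narrative doesn't order the holding relative to the breaking.

(a), (b), (d), (e)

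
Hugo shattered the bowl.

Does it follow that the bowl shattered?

'Hugo shattered the bowl' is the causative; it entails the inchoative 'the bowl shattered'.

yes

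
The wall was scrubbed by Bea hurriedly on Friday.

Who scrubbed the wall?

'Bea' marks the agent of the scrubbing event.

Bea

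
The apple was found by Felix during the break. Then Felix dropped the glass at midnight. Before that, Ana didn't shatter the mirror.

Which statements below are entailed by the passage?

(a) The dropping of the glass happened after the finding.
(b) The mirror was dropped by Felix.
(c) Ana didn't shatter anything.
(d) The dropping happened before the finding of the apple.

(a)

(a) Entailed — the narrative places the finding before the dropping.
(b) Not entailed — Felix dropped the glass, not the mirror; the mirror belongs to the shattering event.
(c) Not entailed — the original only denies this specific event; Ana may have shattered something else.
(d) Not entailed — the narrative places the finding before the dropping, not after.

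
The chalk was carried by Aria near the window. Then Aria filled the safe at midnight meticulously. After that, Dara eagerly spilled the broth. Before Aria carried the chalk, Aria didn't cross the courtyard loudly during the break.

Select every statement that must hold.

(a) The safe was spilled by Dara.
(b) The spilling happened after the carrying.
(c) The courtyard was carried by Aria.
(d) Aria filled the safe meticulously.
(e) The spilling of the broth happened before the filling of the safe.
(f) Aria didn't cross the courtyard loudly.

(b), (d)

(a) Not entailed — Dara spilled the broth, not the safe; the safe belongs to the filling event.
(b) Entailed — the narrative places the carrying before the spilling.
(c) Not entailed — Aria carried the chalk, not the courtyard; the courtyard belongs to the crossing event.
(d) Entailed — every conjunct here is already in the original filling event.
(e) Not entailed — the narrative places the filling before the spilling, not after.
(f) Not entailed — dropping 'during the break' under negation is not valid — the original leaves open that Aria crossed the courtyard some other way.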